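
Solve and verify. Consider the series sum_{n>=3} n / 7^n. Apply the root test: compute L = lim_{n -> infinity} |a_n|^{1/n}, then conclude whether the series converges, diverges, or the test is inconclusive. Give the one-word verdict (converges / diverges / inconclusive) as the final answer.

Let a_n denote the general term. Form |a_n|^(1/n) and simplify:
|a_n|^(1/n) = n^(1/n)/7
Take the limit as n -> infinity: L = 1/7.
Since L = 1/7 < 1, the root test implies convergence.

converges


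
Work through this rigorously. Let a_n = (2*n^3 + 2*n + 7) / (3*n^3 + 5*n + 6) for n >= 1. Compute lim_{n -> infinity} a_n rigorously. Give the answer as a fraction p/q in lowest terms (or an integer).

Divide numerator and denominator by n^3, the highest power:
numerator / n^3 = 2 + 2/n^2 + 7/n^3
denominator / n^3 = 3 + 5/n^2 + 6/n^3
As n -> infinity, all terms of the form c/n^k (k >= 1) tend to 0.
So numerator / n^3 -> 2 and denominator / n^3 -> 3.
Therefore lim a_n = 2/3.

2/3


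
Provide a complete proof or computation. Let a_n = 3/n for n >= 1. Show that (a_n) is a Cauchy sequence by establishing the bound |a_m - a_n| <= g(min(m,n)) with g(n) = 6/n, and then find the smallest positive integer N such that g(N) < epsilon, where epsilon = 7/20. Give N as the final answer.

For any m, n >= 1, by the triangle inequality:
|a_m - a_n| = |3/m - 3/n| <= 3*1/m + 3*1/n <= 6/min(m,n).
So g(n) = 6/n bounds the Cauchy difference. Since g(n) -> 0, (a_n) is Cauchy.
Now solve g(N) < 7/20: 6/N < 7/20 <=> N > 6 / (7/20) = 120/7.
The smallest integer strictly greater than 120/7 is N = 18.
Check: g(18) = 6/18 = 1/3 < 7/20; g(17) = 6/17 >= 7/20. So N = 18.

18


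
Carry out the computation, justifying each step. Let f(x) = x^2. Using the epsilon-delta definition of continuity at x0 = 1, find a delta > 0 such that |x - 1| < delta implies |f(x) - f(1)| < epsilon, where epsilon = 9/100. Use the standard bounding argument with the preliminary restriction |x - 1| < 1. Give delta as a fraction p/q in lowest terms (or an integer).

Factor: |x^2 - (1)^2| = |x - 1| * |x + 1|.
Impose |x - 1| < 1 first. Then |x + 1| = |(x - 1) + 2*(1)| <= |x - 1| + 2*|1| < 1 + 2 = 3.
So |x^2 - (1)^2| < delta * 3.
We need delta * 3 <= 9/100, i.e. delta <= 9/100/3 = 3/100.
Since 3/100 < 1, this is tighter than 1; take delta = 3/100.
So delta = 3/100 works.

3/100


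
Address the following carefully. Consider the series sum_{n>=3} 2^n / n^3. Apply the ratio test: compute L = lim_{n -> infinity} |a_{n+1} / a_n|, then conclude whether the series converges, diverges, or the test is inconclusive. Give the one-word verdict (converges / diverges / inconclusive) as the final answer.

Let a_n denote the general term. Form the ratio a_{n+1}/a_n and simplify:
a_{n+1}/a_n = 2*n^3/(n + 1)^3
Take the limit as n -> infinity: L = 2.
Since L = 2 > 1 (or L = infinity), the ratio test implies the series diverges.

diverges


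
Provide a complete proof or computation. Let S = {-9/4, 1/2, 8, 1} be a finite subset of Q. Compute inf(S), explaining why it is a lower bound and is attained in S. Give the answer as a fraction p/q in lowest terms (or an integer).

S is finite, so inf(S) = min(S).
Sorted increasing:
-9/4, 1/2, 1, 8
The extremum is -9/4.
For every x in S, x >= -9/4. And -9/4 is in S, so it is attained.
Therefore inf(S) = -9/4.

-9/4


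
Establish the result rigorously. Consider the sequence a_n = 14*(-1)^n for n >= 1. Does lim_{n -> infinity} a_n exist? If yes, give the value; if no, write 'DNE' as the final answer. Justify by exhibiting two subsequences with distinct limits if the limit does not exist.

Examine the behaviour of a_n along subsequences.
Even-n subsequence a_{2k} = 14 -> 14. Odd-n subsequence a_{2k+1} = -14 -> -14.
Since these two subsequential limits are 14 and -14, distinct, the full sequence cannot converge (a convergent sequence has all subsequences tending to the same limit). So lim a_n does not exist.

DNE


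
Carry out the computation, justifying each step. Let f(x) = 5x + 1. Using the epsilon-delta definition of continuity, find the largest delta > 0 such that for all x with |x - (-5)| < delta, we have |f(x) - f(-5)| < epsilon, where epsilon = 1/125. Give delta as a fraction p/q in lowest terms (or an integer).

We compute f(-5) = 5*(-5) + 1 = -24.
|f(x) - f(-5)| = |5x + 1 - (-24)| = |5(x - (-5))| = 5|x - (-5)|.
We need 5|x - (-5)| < 1/125, i.e. |x - (-5)| < 1/125 / 5 = 1/625.
So any delta <= 1/625 works. Conversely, if delta > 1/625, then x = -5 + 1/625 satisfies |x - (-5)| = 1/625 < delta but |f(x) - f(-5)| = 5 * 1/625 = 1/125, which is not < 1/125; so no larger delta works.
Hence the largest such delta is 1/625.

1/625


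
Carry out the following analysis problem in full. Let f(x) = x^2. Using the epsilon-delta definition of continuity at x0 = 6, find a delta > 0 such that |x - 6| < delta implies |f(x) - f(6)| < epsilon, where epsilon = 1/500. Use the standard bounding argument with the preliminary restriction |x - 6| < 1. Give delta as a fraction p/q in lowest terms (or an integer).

Factor: |x^2 - (6)^2| = |x - 6| * |x + 6|.
Impose |x - 6| < 1 first. Then |x + 6| = |(x - 6) + 2*(6)| <= |x - 6| + 2*|6| < 1 + 12 = 13.
So |x^2 - (6)^2| < delta * 13.
We need delta * 13 <= 1/500, i.e. delta <= 1/500/13 = 1/6500.
Since 1/6500 < 1, this is tighter than 1; take delta = 1/6500.
So delta = 1/6500 works.

1/6500


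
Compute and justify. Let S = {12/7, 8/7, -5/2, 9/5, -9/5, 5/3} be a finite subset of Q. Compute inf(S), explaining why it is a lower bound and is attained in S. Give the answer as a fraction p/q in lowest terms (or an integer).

S is finite, so inf(S) = min(S).
Sorted increasing:
-5/2, -9/5, 8/7, 5/3, 12/7, 9/5
The extremum is -5/2.
For every x in S, x >= -5/2. And -5/2 is in S, so it is attained.
Therefore inf(S) = -5/2.

-5/2


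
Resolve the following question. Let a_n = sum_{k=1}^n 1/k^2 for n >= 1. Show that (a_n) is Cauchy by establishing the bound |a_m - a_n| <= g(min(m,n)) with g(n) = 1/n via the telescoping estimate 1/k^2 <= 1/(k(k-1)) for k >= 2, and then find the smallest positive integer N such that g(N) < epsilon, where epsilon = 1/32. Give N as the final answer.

For m > n >= 1: |a_m - a_n| = sum_{k=n+1}^m 1/k^2.
Use 1/k^2 <= 1/(k(k-1)) = 1/(k-1) - 1/k for k >= 2:
sum_{k=n+1}^m 1/k^2 <= sum_{k=n+1}^m (1/(k-1) - 1/k) = 1/n - 1/m <= 1/n.
By symmetry the same bound holds with n,m swapped, so |a_m - a_n| <= 1/min(m,n) = g(min(m,n)). Since g(n) -> 0, (a_n) is Cauchy.
Now solve g(N) < 1/32: 1/N < 1/32 <=> N > 1/(1/32) = 32.
The smallest integer strictly greater than 32 is N = 33.
Check: g(33) = 1/33 < 1/32; g(32) = 1/32 >= 1/32. So N = 33.

33


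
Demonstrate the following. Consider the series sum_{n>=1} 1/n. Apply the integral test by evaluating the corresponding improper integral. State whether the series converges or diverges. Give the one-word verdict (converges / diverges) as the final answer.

Let f(x) = 1/x. Then f is positive, continuous, and decreasing on [1, infinity), so the integral test applies.
Compute the improper integral int_{1}^infinity f(x) dx:
  antiderivative F(x) = log(x).
  As x -> infinity, log(x) -> infinity.
  So int = infinity - log(1) = infinity. By the integral test, the series diverges.

diverges


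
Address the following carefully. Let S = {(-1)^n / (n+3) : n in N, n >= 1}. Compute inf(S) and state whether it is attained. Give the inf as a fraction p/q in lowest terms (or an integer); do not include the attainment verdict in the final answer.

Analysis:
- Values: -1/4, 1/5, -1/6, 1/7, -1/8, ...
- Positive terms (even n): 1/(2+3), 1/(4+3), ... decreasing -> max = 1/5 (n=2).
- Negative terms (odd n): -1/(1+3), -1/(3+3), ... increasing -> min = -1/4 (n=1).
- So sup = 1/5 (attained at n=2); inf = -1/4 (attained at n=1).
Conclusion: inf(S) = -1/4, attained in S.

-1/4


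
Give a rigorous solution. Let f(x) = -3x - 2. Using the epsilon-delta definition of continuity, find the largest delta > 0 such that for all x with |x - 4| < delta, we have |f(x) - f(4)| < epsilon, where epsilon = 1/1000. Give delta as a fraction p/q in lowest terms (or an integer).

We compute f(4) = -3*(4) - 2 = -14.
|f(x) - f(4)| = |-3x - 2 - (-14)| = |-3(x - 4)| = 3|x - 4|.
We need 3|x - 4| < 1/1000, i.e. |x - 4| < 1/1000 / 3 = 1/3000.
So any delta <= 1/3000 works. Conversely, if delta > 1/3000, then x = 4 + 1/3000 satisfies |x - 4| = 1/3000 < delta but |f(x) - f(4)| = 3 * 1/3000 = 1/1000, which is not < 1/1000; so no larger delta works.
Hence the largest such delta is 1/3000.

1/3000


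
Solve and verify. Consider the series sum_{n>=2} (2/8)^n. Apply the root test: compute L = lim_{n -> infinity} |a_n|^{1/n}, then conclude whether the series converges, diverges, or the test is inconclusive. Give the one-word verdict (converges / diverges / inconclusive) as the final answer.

Let a_n denote the general term. Form |a_n|^(1/n) and simplify:
|a_n|^(1/n) = 1/4
Take the limit as n -> infinity: L = 1/4.
Since L = 1/4 < 1, the root test implies convergence.

converges


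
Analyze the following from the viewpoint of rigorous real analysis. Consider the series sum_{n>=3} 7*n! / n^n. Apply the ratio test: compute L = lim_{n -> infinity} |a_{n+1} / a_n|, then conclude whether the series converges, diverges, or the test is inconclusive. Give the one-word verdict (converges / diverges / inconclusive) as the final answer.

Let a_n denote the general term. Form the ratio a_{n+1}/a_n and simplify:
a_{n+1}/a_n = (n/(n + 1))^n
Take the limit as n -> infinity: L = exp(-1).
Since L = exp(-1) < 1, the ratio test implies the series converges.

converges


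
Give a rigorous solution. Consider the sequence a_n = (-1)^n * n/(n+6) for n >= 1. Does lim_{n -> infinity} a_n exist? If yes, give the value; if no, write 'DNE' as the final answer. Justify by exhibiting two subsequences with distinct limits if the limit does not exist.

Examine the behaviour of a_n along subsequences.
a_{2k} = 2k/(2k+6) -> 1. a_{2k+1} = -(2k+1)/(2k+7) -> -1.
Since these two subsequential limits are 1 and -1, distinct, the full sequence cannot converge (a convergent sequence has all subsequences tending to the same limit). So lim a_n does not exist.

DNE


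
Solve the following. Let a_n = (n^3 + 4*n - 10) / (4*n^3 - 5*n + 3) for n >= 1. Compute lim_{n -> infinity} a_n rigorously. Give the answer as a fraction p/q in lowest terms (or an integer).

Divide numerator and denominator by n^3, the highest power:
numerator / n^3 = 1 + 4/n^2 - 10/n^3
denominator / n^3 = 4 - 5/n^2 + 3/n^3
As n -> infinity, all terms of the form c/n^k (k >= 1) tend to 0.
So numerator / n^3 -> 1 and denominator / n^3 -> 4.
Therefore lim a_n = 1/4.

1/4


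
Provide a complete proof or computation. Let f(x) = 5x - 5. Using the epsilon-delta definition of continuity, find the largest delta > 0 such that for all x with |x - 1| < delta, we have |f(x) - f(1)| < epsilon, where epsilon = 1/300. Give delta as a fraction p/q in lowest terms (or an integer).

We compute f(1) = 5*(1) - 5 = 0.
|f(x) - f(1)| = |5x - 5 - (0)| = |5(x - 1)| = 5|x - 1|.
We need 5|x - 1| < 1/300, i.e. |x - 1| < 1/300 / 5 = 1/1500.
So any delta <= 1/1500 works. Conversely, if delta > 1/1500, then x = 1 + 1/1500 satisfies |x - 1| = 1/1500 < delta but |f(x) - f(1)| = 5 * 1/1500 = 1/300, which is not < 1/300; so no larger delta works.
Hence the largest such delta is 1/1500.

1/1500


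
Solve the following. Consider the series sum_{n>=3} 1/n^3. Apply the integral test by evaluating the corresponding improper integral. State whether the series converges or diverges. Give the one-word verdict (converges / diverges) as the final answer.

Let f(x) = x^(-3). Then f is positive, continuous, and decreasing on [3, infinity), so the integral test applies.
Compute the improper integral int_{3}^infinity f(x) dx:
  antiderivative F(x) = -1/(2*x^2).
  As x -> infinity, F(x) -> 0 (since p = 3 > 1).
  So int = F(infinity) - F(3) = 0 - (-1/18) = 1/18.
  Finite, so by the integral test, the series converges.

converges


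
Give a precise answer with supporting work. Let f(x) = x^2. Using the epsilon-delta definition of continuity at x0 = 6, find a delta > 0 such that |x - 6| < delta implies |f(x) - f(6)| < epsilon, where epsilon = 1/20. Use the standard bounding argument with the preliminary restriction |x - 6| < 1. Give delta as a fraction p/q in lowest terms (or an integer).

Factor: |x^2 - (6)^2| = |x - 6| * |x + 6|.
Impose |x - 6| < 1 first. Then |x + 6| = |(x - 6) + 2*(6)| <= |x - 6| + 2*|6| < 1 + 12 = 13.
So |x^2 - (6)^2| < delta * 13.
We need delta * 13 <= 1/20, i.e. delta <= 1/20/13 = 1/260.
Since 1/260 < 1, this is tighter than 1; take delta = 1/260.
So delta = 1/260 works.

1/260


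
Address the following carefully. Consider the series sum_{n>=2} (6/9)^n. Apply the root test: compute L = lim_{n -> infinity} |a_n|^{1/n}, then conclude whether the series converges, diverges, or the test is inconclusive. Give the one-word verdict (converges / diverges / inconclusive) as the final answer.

Let a_n denote the general term. Form |a_n|^(1/n) and simplify:
|a_n|^(1/n) = 2/3
Take the limit as n -> infinity: L = 2/3.
Since L = 2/3 < 1, the root test implies convergence.

converges


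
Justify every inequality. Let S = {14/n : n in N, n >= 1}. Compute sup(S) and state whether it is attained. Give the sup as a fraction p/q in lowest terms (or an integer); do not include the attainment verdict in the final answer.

Analysis:
- Values: 14, 7, 14/3, 7/2, ... strictly decreasing.
- The maximum is 14 (n=1); sup = 14 (attained).
- The set is bounded below by 0; 14/n -> 0 so 0 is the greatest lower bound.
- 0 is not in the set, so inf = 0 is not attained.
Conclusion: sup(S) = 14, attained in S.

14


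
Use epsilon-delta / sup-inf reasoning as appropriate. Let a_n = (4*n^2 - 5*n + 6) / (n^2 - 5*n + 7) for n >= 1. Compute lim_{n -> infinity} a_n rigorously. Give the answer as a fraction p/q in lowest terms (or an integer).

Divide numerator and denominator by n^2, the highest power:
numerator / n^2 = 4 - 5/n + 6/n^2
denominator / n^2 = 1 - 5/n + 7/n^2
As n -> infinity, all terms of the form c/n^k (k >= 1) tend to 0.
So numerator / n^2 -> 4 and denominator / n^2 -> 1.
Therefore lim a_n = 4.

4


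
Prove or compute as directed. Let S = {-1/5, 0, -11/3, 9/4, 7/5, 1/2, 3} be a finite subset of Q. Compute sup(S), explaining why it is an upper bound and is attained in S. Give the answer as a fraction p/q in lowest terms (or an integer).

S is finite, so sup(S) = max(S).
Sorted decreasing:
3, 9/4, 7/5, 1/2, 0, -1/5, -11/3
The extremum is 3.
For every x in S, x <= 3. And 3 is in S, so it is attained.
Therefore sup(S) = 3.

3


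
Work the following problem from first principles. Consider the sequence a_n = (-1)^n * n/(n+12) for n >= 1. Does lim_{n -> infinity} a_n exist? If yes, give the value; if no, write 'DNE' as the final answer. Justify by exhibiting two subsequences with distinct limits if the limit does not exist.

Examine the behaviour of a_n along subsequences.
a_{2k} = 2k/(2k+12) -> 1. a_{2k+1} = -(2k+1)/(2k+13) -> -1.
Since these two subsequential limits are 1 and -1, distinct, the full sequence cannot converge (a convergent sequence has all subsequences tending to the same limit). So lim a_n does not exist.

DNE


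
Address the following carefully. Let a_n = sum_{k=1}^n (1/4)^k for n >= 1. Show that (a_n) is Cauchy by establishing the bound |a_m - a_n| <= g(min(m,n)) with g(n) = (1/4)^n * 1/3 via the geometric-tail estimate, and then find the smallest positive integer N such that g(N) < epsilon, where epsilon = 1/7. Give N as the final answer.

For m > n >= 1: |a_m - a_n| = sum_{k=n+1}^m (1/4)^k < sum_{k=n+1}^infinity (1/4)^k = (1/4)^(n+1) / (1 - 1/4) = (1/4)^n * (1/4) * (4/3) = (1/4)^n * 1/3.
So g(n) = (1/4)^n / 3. Since g(n) -> 0, (a_n) is Cauchy.
Now solve g(N) < 1/7: (1/4)^N / 3 < 1/7 <=> 4^N > 1 / (3 * 1/7) = 7/3.
Check powers of 4: 4^0 = 1 <= 7/3, 4^1 = 4 > 7/3.
So the smallest such N is 1. Check: g(1) = 1/(3 * 4) = 1/12 < 1/7.

1


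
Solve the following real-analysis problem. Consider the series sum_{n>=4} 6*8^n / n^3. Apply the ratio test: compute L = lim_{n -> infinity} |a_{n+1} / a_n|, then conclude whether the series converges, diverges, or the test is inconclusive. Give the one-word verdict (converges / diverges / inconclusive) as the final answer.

Let a_n denote the general term. Form the ratio a_{n+1}/a_n and simplify:
a_{n+1}/a_n = 8*n^3/(n + 1)^3
Take the limit as n -> infinity: L = 8.
Since L = 8 > 1 (or L = infinity), the ratio test implies the series diverges.

diverges


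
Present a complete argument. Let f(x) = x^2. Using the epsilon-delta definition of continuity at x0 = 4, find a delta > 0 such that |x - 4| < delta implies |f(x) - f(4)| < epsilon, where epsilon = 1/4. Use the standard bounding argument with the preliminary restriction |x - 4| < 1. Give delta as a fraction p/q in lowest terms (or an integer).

Factor: |x^2 - (4)^2| = |x - 4| * |x + 4|.
Impose |x - 4| < 1 first. Then |x + 4| = |(x - 4) + 2*(4)| <= |x - 4| + 2*|4| < 1 + 8 = 9.
So |x^2 - (4)^2| < delta * 9.
We need delta * 9 <= 1/4, i.e. delta <= 1/4/9 = 1/36.
Since 1/36 < 1, this is tighter than 1; take delta = 1/36.
So delta = 1/36 works.

1/36


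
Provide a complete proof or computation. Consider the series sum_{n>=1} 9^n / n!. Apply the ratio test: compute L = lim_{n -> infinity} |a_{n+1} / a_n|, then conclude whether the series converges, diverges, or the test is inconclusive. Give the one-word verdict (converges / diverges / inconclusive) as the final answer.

Let a_n denote the general term. Form the ratio a_{n+1}/a_n and simplify:
a_{n+1}/a_n = 9/(n + 1)
Take the limit as n -> infinity: L = 0.
Since L = 0 < 1, the ratio test implies the series converges.

converges


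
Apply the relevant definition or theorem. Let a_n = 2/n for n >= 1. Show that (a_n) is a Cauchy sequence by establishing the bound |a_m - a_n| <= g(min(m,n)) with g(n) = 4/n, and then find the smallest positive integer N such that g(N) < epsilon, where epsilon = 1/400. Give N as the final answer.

For any m, n >= 1, by the triangle inequality:
|a_m - a_n| = |2/m - 2/n| <= 2*1/m + 2*1/n <= 4/min(m,n).
So g(n) = 4/n bounds the Cauchy difference. Since g(n) -> 0, (a_n) is Cauchy.
Now solve g(N) < 1/400: 4/N < 1/400 <=> N > 4 / (1/400) = 1600.
The smallest integer strictly greater than 1600 is N = 1601.
Check: g(1601) = 4/1601 = 4/1601 < 1/400; g(1600) = 1/400 >= 1/400. So N = 1601.

1601


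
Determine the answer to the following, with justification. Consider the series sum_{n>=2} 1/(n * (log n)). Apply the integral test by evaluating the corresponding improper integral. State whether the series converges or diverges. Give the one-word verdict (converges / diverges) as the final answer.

Let f(x) = 1/(x*log(x)). Then f is positive, continuous, and decreasing on [2, infinity), so the integral test applies.
Compute the improper integral int_{2}^infinity f(x) dx:
  antiderivative F(x) = log(log(x)).
  F(x) = log(log(x)) -> infinity as x -> infinity. The integral diverges, so by the integral test, the series diverges.

diverges


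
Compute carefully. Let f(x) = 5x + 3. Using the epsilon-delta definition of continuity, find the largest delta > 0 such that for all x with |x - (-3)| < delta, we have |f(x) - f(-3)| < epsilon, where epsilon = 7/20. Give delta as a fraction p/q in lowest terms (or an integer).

We compute f(-3) = 5*(-3) + 3 = -12.
|f(x) - f(-3)| = |5x + 3 - (-12)| = |5(x - (-3))| = 5|x - (-3)|.
We need 5|x - (-3)| < 7/20, i.e. |x - (-3)| < 7/20 / 5 = 7/100.
So any delta <= 7/100 works. Conversely, if delta > 7/100, then x = -3 + 7/100 satisfies |x - (-3)| = 7/100 < delta but |f(x) - f(-3)| = 5 * 7/100 = 7/20, which is not < 7/20; so no larger delta works.
Hence the largest such delta is 7/100.

7/100


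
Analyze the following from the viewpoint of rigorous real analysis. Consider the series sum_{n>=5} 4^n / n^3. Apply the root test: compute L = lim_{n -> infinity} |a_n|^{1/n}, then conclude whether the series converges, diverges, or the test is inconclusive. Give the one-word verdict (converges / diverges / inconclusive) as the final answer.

Let a_n denote the general term. Form |a_n|^(1/n) and simplify:
|a_n|^(1/n) = 4/n^(3/n)
Take the limit as n -> infinity: L = 4.
Since L = 4 > 1, the root test implies divergence.

diverges


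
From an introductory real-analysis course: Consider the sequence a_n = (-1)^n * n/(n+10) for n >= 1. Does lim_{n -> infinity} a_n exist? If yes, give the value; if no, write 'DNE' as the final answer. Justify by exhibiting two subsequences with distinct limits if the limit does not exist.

Examine the behaviour of a_n along subsequences.
a_{2k} = 2k/(2k+10) -> 1. a_{2k+1} = -(2k+1)/(2k+11) -> -1.
Since these two subsequential limits are 1 and -1, distinct, the full sequence cannot converge (a convergent sequence has all subsequences tending to the same limit). So lim a_n does not exist.

DNE


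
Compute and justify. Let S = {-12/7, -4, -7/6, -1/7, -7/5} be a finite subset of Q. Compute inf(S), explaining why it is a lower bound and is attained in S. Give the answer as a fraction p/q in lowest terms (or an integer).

S is finite, so inf(S) = min(S).
Sorted increasing:
-4, -12/7, -7/5, -7/6, -1/7
The extremum is -4.
For every x in S, x >= -4. And -4 is in S, so it is attained.
Therefore inf(S) = -4.

-4


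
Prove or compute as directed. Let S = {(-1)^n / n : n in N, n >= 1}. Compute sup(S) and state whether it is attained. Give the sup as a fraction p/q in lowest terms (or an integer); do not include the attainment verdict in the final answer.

Analysis:
- Values: -1, 1/2, -1/3, 1/4, -1/5, ...
- Positive terms (even n): 1/(2+0), 1/(4+0), ... decreasing -> max = 1/2 (n=2).
- Negative terms (odd n): -1/(1+0), -1/(3+0), ... increasing -> min = -1 (n=1).
- So sup = 1/2 (attained at n=2); inf = -1 (attained at n=1).
Conclusion: sup(S) = 1/2, attained in S.

1/2


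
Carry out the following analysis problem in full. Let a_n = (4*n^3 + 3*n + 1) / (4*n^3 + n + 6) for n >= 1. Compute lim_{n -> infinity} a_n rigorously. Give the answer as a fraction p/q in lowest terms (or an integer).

Divide numerator and denominator by n^3, the highest power:
numerator / n^3 = 4 + 3/n^2 + n^(-3)
denominator / n^3 = 4 + n^(-2) + 6/n^3
As n -> infinity, all terms of the form c/n^k (k >= 1) tend to 0.
So numerator / n^3 -> 4 and denominator / n^3 -> 4.
Therefore lim a_n = 1.

1


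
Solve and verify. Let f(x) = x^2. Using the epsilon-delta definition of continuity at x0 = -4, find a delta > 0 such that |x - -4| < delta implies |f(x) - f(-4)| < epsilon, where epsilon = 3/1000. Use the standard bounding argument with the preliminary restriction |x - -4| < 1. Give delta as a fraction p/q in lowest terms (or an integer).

Factor: |x^2 - (-4)^2| = |x - -4| * |x + -4|.
Impose |x - -4| < 1 first. Then |x + -4| = |(x - -4) + 2*(-4)| <= |x - -4| + 2*|-4| < 1 + 8 = 9.
So |x^2 - (-4)^2| < delta * 9.
We need delta * 9 <= 3/1000, i.e. delta <= 3/1000/9 = 1/3000.
Since 1/3000 < 1, this is tighter than 1; take delta = 1/3000.
So delta = 1/3000 works.

1/3000


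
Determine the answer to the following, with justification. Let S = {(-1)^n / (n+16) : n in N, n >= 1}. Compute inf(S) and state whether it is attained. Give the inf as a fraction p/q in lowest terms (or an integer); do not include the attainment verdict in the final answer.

Analysis:
- Values: -1/17, 1/18, -1/19, 1/20, -1/21, ...
- Positive terms (even n): 1/(2+16), 1/(4+16), ... decreasing -> max = 1/18 (n=2).
- Negative terms (odd n): -1/(1+16), -1/(3+16), ... increasing -> min = -1/17 (n=1).
- So sup = 1/18 (attained at n=2); inf = -1/17 (attained at n=1).
Conclusion: inf(S) = -1/17, attained in S.

-1/17


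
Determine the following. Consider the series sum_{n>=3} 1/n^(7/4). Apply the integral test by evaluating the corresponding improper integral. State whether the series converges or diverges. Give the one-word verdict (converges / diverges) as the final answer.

Let f(x) = x^(-7/4). Then f is positive, continuous, and decreasing on [3, infinity), so the integral test applies.
Compute the improper integral int_{3}^infinity f(x) dx:
  antiderivative F(x) = -4/(3*x^(3/4)).
  As x -> infinity, F(x) -> 0 (since p = 7/4 > 1).
  So int = F(infinity) - F(3) = 0 - (-4*3^(1/4)/9) = 4*3^(1/4)/9.
  Finite, so by the integral test, the series converges.

converges


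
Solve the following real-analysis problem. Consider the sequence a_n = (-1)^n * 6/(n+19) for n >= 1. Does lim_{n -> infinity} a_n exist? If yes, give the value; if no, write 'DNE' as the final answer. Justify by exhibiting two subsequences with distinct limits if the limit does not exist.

Examine the behaviour of a_n along subsequences.
Even-n subsequence a_{2k} = 6/(2k+19) -> 0. Odd-n subsequence a_{2k+1} = -6/(2k+20) -> 0. Both tend to 0, which suggests the limit is 0; verify directly.
|a_n - 0| = 6/(n+19) < 6/n for every n >= 1.
Given epsilon > 0, choose a positive integer N > 6/epsilon. Then for all n >= N, |a_n| < 6/n <= 6/N < epsilon.
So by the definition of the limit, lim a_n exists and equals 0.

0


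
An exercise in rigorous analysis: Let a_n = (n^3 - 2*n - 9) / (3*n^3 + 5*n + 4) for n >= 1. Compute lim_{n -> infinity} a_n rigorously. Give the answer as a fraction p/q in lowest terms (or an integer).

Divide numerator and denominator by n^3, the highest power:
numerator / n^3 = 1 - 2/n^2 - 9/n^3
denominator / n^3 = 3 + 5/n^2 + 4/n^3
As n -> infinity, all terms of the form c/n^k (k >= 1) tend to 0.
So numerator / n^3 -> 1 and denominator / n^3 -> 3.
Therefore lim a_n = 1/3.

1/3


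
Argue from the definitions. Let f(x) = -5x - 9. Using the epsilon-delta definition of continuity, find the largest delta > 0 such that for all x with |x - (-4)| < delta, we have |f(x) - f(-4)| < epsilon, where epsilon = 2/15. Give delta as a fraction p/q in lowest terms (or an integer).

We compute f(-4) = -5*(-4) - 9 = 11.
|f(x) - f(-4)| = |-5x - 9 - (11)| = |-5(x - (-4))| = 5|x - (-4)|.
We need 5|x - (-4)| < 2/15, i.e. |x - (-4)| < 2/15 / 5 = 2/75.
So any delta <= 2/75 works. Conversely, if delta > 2/75, then x = -4 + 2/75 satisfies |x - (-4)| = 2/75 < delta but |f(x) - f(-4)| = 5 * 2/75 = 2/15, which is not < 2/15; so no larger delta works.
Hence the largest such delta is 2/75.

2/75


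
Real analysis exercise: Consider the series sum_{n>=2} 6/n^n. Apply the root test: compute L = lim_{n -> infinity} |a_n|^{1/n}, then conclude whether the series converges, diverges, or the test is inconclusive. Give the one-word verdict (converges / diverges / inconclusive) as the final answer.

Let a_n denote the general term. Form |a_n|^(1/n) and simplify:
|a_n|^(1/n) = 6^(1/n)/n
Take the limit as n -> infinity: L = 0.
Since L = 0 < 1, the root test implies convergence.

converges


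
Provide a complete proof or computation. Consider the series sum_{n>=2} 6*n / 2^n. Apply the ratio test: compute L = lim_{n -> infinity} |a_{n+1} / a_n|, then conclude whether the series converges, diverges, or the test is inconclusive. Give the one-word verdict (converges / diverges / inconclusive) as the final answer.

Let a_n denote the general term. Form the ratio a_{n+1}/a_n and simplify:
a_{n+1}/a_n = (n + 1)/(2*n)
Take the limit as n -> infinity: L = 1/2.
Since L = 1/2 < 1, the ratio test implies the series converges.

converges


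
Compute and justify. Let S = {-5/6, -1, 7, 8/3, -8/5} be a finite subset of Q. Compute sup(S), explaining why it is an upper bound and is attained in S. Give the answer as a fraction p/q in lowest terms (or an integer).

S is finite, so sup(S) = max(S).
Sorted decreasing:
7, 8/3, -5/6, -1, -8/5
The extremum is 7.
For every x in S, x <= 7. And 7 is in S, so it is attained.
Therefore sup(S) = 7.

7


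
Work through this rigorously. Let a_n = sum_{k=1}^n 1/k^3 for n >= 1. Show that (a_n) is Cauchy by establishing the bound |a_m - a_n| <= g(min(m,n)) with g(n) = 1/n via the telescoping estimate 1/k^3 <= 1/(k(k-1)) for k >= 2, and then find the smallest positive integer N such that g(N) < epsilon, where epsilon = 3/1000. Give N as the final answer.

For m > n >= 1: |a_m - a_n| = sum_{k=n+1}^m 1/k^3.
Use 1/k^3 <= 1/(k(k-1)) = 1/(k-1) - 1/k for k >= 2 (which holds since k^3 >= k^2 >= k(k-1) for k >= 2):
sum_{k=n+1}^m 1/k^3 <= sum_{k=n+1}^m (1/(k-1) - 1/k) = 1/n - 1/m <= 1/n.
By symmetry the same bound holds with n,m swapped, so |a_m - a_n| <= 1/min(m,n) = g(min(m,n)). Since g(n) -> 0, (a_n) is Cauchy.
Now solve g(N) < 3/1000: 1/N < 3/1000 <=> N > 1/(3/1000) = 1000/3.
The smallest integer strictly greater than 1000/3 is N = 334.
Check: g(334) = 1/334 < 3/1000; g(333) = 1/333 >= 3/1000. So N = 334.

334


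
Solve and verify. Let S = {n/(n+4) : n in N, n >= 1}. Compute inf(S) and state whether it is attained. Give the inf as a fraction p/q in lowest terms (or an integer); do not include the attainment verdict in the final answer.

Analysis:
- Values: 1/5, 1/3, 3/7, 1/2, ... strictly increasing.
- Minimum is 1/5 (n=1); inf = 1/5 (attained).
- n/(n+4) = 1 - 4/(n+4) -> 1 from below as n -> infinity, and never equals 1.
- So sup = 1 (not attained).
Conclusion: inf(S) = 1/5, attained in S.

1/5


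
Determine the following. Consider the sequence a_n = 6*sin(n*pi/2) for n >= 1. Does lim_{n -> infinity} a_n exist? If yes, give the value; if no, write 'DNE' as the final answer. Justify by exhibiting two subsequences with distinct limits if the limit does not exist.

Examine the behaviour of a_n along subsequences.
a_{4k+1} = 6*sin(pi/2 + 2k*pi) = 6 -> 6. a_{4k+3} = 6*sin(3pi/2 + 2k*pi) = -6 -> -6.
Since these two subsequential limits are 6 and -6, distinct, the full sequence cannot converge (a convergent sequence has all subsequences tending to the same limit). So lim a_n does not exist.

DNE


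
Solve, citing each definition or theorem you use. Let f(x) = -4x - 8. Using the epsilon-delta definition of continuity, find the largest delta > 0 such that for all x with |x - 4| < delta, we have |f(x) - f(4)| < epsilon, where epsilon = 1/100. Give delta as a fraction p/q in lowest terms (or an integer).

We compute f(4) = -4*(4) - 8 = -24.
|f(x) - f(4)| = |-4x - 8 - (-24)| = |-4(x - 4)| = 4|x - 4|.
We need 4|x - 4| < 1/100, i.e. |x - 4| < 1/100 / 4 = 1/400.
So any delta <= 1/400 works. Conversely, if delta > 1/400, then x = 4 + 1/400 satisfies |x - 4| = 1/400 < delta but |f(x) - f(4)| = 4 * 1/400 = 1/100, which is not < 1/100; so no larger delta works.
Hence the largest such delta is 1/400.

1/400


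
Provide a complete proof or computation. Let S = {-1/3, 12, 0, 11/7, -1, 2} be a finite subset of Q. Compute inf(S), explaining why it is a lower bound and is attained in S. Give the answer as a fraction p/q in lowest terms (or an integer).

S is finite, so inf(S) = min(S).
Sorted increasing:
-1, -1/3, 0, 11/7, 2, 12
The extremum is -1.
For every x in S, x >= -1. And -1 is in S, so it is attained.
Therefore inf(S) = -1.

-1


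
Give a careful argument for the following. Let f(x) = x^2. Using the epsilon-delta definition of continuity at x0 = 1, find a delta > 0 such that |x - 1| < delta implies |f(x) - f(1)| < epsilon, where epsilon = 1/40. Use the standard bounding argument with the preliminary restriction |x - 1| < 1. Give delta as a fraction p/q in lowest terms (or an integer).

Factor: |x^2 - (1)^2| = |x - 1| * |x + 1|.
Impose |x - 1| < 1 first. Then |x + 1| = |(x - 1) + 2*(1)| <= |x - 1| + 2*|1| < 1 + 2 = 3.
So |x^2 - (1)^2| < delta * 3.
We need delta * 3 <= 1/40, i.e. delta <= 1/40/3 = 1/120.
Since 1/120 < 1, this is tighter than 1; take delta = 1/120.
So delta = 1/120 works.

1/120


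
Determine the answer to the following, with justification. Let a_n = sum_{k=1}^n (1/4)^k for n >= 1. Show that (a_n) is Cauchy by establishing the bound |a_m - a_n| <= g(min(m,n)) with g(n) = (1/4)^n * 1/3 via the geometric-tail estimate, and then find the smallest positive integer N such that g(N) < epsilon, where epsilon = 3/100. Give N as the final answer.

For m > n >= 1: |a_m - a_n| = sum_{k=n+1}^m (1/4)^k < sum_{k=n+1}^infinity (1/4)^k = (1/4)^(n+1) / (1 - 1/4) = (1/4)^n * (1/4) * (4/3) = (1/4)^n * 1/3.
So g(n) = (1/4)^n / 3. Since g(n) -> 0, (a_n) is Cauchy.
Now solve g(N) < 3/100: (1/4)^N / 3 < 3/100 <=> 4^N > 1 / (3 * 3/100) = 100/9.
Check powers of 4: 4^1 = 4 <= 100/9, 4^2 = 16 > 100/9.
So the smallest such N is 2. Check: g(2) = 1/(3 * 16) = 1/48 < 3/100.

2


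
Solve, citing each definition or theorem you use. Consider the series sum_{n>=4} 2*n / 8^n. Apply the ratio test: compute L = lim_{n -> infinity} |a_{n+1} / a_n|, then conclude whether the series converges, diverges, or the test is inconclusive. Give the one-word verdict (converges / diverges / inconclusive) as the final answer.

Let a_n denote the general term. Form the ratio a_{n+1}/a_n and simplify:
a_{n+1}/a_n = (n + 1)/(8*n)
Take the limit as n -> infinity: L = 1/8.
Since L = 1/8 < 1, the ratio test implies the series converges.

converges


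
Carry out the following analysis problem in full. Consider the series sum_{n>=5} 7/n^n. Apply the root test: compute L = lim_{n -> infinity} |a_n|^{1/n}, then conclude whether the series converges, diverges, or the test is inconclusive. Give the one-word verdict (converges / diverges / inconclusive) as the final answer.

Let a_n denote the general term. Form |a_n|^(1/n) and simplify:
|a_n|^(1/n) = 7^(1/n)/n
Take the limit as n -> infinity: L = 0.
Since L = 0 < 1, the root test implies convergence.

converges


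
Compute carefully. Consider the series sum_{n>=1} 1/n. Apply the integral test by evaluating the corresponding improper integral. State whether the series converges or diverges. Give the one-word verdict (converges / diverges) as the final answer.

Let f(x) = 1/x. Then f is positive, continuous, and decreasing on [1, infinity), so the integral test applies.
Compute the improper integral int_{1}^infinity f(x) dx:
  antiderivative F(x) = log(x).
  As x -> infinity, log(x) -> infinity.
  So int = infinity - log(1) = infinity. By the integral test, the series diverges.

diverges


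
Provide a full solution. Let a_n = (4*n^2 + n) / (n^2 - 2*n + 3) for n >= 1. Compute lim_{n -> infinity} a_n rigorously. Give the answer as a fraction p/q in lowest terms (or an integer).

Divide numerator and denominator by n^2, the highest power:
numerator / n^2 = 4 + 1/n
denominator / n^2 = 1 - 2/n + 3/n^2
As n -> infinity, all terms of the form c/n^k (k >= 1) tend to 0.
So numerator / n^2 -> 4 and denominator / n^2 -> 1.
Therefore lim a_n = 4.

4


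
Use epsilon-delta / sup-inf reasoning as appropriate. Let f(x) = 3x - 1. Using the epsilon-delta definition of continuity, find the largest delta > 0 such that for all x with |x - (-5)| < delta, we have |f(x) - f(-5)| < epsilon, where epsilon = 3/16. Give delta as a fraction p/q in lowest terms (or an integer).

We compute f(-5) = 3*(-5) - 1 = -16.
|f(x) - f(-5)| = |3x - 1 - (-16)| = |3(x - (-5))| = 3|x - (-5)|.
We need 3|x - (-5)| < 3/16, i.e. |x - (-5)| < 3/16 / 3 = 1/16.
So any delta <= 1/16 works. Conversely, if delta > 1/16, then x = -5 + 1/16 satisfies |x - (-5)| = 1/16 < delta but |f(x) - f(-5)| = 3 * 1/16 = 3/16, which is not < 3/16; so no larger delta works.
Hence the largest such delta is 1/16.

1/16


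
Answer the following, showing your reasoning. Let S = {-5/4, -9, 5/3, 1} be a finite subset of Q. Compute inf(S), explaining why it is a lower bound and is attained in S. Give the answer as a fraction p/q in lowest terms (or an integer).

S is finite, so inf(S) = min(S).
Sorted increasing:
-9, -5/4, 1, 5/3
The extremum is -9.
For every x in S, x >= -9. And -9 is in S, so it is attained.
Therefore inf(S) = -9.

-9


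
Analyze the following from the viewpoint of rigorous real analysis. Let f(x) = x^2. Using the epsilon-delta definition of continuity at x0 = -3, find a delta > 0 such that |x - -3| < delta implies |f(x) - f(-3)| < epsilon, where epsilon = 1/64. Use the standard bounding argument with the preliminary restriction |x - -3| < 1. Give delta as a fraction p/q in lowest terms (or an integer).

Factor: |x^2 - (-3)^2| = |x - -3| * |x + -3|.
Impose |x - -3| < 1 first. Then |x + -3| = |(x - -3) + 2*(-3)| <= |x - -3| + 2*|-3| < 1 + 6 = 7.
So |x^2 - (-3)^2| < delta * 7.
We need delta * 7 <= 1/64, i.e. delta <= 1/64/7 = 1/448.
Since 1/448 < 1, this is tighter than 1; take delta = 1/448.
So delta = 1/448 works.

1/448


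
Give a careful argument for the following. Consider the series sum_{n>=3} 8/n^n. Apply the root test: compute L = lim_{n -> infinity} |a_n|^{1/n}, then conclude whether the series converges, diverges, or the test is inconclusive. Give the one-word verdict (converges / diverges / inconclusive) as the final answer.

Let a_n denote the general term. Form |a_n|^(1/n) and simplify:
|a_n|^(1/n) = 2^(3/n)/n
Take the limit as n -> infinity: L = 0.
Since L = 0 < 1, the root test implies convergence.

converges


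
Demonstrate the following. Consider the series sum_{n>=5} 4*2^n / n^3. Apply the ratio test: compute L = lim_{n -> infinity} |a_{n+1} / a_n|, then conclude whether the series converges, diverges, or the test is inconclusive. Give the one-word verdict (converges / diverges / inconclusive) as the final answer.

Let a_n denote the general term. Form the ratio a_{n+1}/a_n and simplify:
a_{n+1}/a_n = 2*n^3/(n + 1)^3
Take the limit as n -> infinity: L = 2.
Since L = 2 > 1 (or L = infinity), the ratio test implies the series diverges.

diverges


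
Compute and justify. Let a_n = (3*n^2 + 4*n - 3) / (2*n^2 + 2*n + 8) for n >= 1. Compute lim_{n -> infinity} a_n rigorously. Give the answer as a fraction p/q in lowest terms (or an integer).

Divide numerator and denominator by n^2, the highest power:
numerator / n^2 = 3 + 4/n - 3/n^2
denominator / n^2 = 2 + 2/n + 8/n^2
As n -> infinity, all terms of the form c/n^k (k >= 1) tend to 0.
So numerator / n^2 -> 3 and denominator / n^2 -> 2.
Therefore lim a_n = 3/2.

3/2


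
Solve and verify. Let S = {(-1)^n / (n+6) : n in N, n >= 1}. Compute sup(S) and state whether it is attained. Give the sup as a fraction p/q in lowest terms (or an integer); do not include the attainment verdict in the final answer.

Analysis:
- Values: -1/7, 1/8, -1/9, 1/10, -1/11, ...
- Positive terms (even n): 1/(2+6), 1/(4+6), ... decreasing -> max = 1/8 (n=2).
- Negative terms (odd n): -1/(1+6), -1/(3+6), ... increasing -> min = -1/7 (n=1).
- So sup = 1/8 (attained at n=2); inf = -1/7 (attained at n=1).
Conclusion: sup(S) = 1/8, attained in S.

1/8


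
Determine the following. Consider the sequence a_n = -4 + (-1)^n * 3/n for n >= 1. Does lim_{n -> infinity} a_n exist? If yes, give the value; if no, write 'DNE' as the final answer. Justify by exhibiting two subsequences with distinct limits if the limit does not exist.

Examine the behaviour of a_n along subsequences.
Even-n subsequence a_{2k} = -4 + 3/(2k) -> -4. Odd-n subsequence a_{2k+1} = -4 - 3/(2k+1) -> -4. Both tend to -4, which suggests the limit is -4; verify directly.
|a_n - (-4)| = |(-1)^n * 3/n| = 3/n for every n >= 1.
Given epsilon > 0, choose a positive integer N > 3/epsilon. Then for all n >= N, |a_n - (-4)| = 3/n <= 3/N < epsilon.
So by the definition of the limit, lim a_n exists and equals -4.

-4


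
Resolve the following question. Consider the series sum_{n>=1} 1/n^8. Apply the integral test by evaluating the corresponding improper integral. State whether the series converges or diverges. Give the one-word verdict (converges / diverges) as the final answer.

Let f(x) = x^(-8). Then f is positive, continuous, and decreasing on [1, infinity), so the integral test applies.
Compute the improper integral int_{1}^infinity f(x) dx:
  antiderivative F(x) = -1/(7*x^7).
  As x -> infinity, F(x) -> 0 (since p = 8 > 1).
  So int = F(infinity) - F(1) = 0 - (-1/7) = 1/7.
  Finite, so by the integral test, the series converges.

converges


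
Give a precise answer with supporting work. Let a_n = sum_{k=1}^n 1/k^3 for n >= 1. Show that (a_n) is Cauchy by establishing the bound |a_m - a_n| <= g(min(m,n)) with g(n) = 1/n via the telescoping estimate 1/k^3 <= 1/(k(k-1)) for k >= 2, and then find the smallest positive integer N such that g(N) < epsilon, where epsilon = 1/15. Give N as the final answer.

For m > n >= 1: |a_m - a_n| = sum_{k=n+1}^m 1/k^3.
Use 1/k^3 <= 1/(k(k-1)) = 1/(k-1) - 1/k for k >= 2 (which holds since k^3 >= k^2 >= k(k-1) for k >= 2):
sum_{k=n+1}^m 1/k^3 <= sum_{k=n+1}^m (1/(k-1) - 1/k) = 1/n - 1/m <= 1/n.
By symmetry the same bound holds with n,m swapped, so |a_m - a_n| <= 1/min(m,n) = g(min(m,n)). Since g(n) -> 0, (a_n) is Cauchy.
Now solve g(N) < 1/15: 1/N < 1/15 <=> N > 1/(1/15) = 15.
The smallest integer strictly greater than 15 is N = 16.
Check: g(16) = 1/16 < 1/15; g(15) = 1/15 >= 1/15. So N = 16.

16
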